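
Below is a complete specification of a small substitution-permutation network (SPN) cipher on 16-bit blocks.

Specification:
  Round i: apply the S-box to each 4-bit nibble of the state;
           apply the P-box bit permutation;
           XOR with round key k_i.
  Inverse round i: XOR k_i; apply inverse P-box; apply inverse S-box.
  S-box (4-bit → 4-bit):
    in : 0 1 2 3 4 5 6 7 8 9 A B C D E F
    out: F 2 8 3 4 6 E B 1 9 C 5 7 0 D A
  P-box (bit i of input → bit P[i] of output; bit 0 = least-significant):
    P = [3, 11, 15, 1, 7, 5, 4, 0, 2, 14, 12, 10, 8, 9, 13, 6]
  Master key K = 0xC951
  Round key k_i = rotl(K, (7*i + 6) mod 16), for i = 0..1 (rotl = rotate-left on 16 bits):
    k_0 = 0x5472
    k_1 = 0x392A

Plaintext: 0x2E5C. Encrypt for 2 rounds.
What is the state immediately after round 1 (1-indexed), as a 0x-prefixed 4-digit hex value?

0xC80E

s_0 = plaintext = 0x2E5C
s_1 = Round(s_0, k_0) = 0xC80E
s_2 = Round(s_1, k_1) = 0x9A95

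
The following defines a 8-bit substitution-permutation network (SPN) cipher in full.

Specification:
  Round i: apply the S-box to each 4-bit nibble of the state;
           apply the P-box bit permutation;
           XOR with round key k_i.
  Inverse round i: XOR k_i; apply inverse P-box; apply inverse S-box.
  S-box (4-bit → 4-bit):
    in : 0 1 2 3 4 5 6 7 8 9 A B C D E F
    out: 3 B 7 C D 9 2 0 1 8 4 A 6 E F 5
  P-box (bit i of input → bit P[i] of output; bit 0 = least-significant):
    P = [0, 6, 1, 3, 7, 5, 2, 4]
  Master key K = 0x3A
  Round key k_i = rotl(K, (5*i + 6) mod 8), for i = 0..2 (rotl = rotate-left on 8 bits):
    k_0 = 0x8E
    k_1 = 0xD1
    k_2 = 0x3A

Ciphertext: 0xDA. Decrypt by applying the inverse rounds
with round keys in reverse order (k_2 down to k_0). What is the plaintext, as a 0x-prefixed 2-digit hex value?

s_0 = ciphertext = 0xDA
s_1 = InvRound(s_0, k_2) = 0x06
s_2 = InvRound(s_1, k_1) = 0x42
s_3 = InvRound(s_2, k_0) = 0xFB

0xFB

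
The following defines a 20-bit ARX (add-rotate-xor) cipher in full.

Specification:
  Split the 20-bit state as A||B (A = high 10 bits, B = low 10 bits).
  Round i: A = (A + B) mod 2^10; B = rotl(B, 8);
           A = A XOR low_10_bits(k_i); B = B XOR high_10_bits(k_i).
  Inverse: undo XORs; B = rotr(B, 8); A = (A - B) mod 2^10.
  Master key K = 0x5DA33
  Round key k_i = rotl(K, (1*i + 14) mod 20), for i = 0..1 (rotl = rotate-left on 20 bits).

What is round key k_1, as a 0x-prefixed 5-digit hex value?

0x9AED1

K = 0x5DA33
k_0 = rotl(K, (1*0+14) mod 20) = rotl(K, 14) = 0xCD768
k_1 = rotl(K, (1*1+14) mod 20) = rotl(K, 15) = 0x9AED1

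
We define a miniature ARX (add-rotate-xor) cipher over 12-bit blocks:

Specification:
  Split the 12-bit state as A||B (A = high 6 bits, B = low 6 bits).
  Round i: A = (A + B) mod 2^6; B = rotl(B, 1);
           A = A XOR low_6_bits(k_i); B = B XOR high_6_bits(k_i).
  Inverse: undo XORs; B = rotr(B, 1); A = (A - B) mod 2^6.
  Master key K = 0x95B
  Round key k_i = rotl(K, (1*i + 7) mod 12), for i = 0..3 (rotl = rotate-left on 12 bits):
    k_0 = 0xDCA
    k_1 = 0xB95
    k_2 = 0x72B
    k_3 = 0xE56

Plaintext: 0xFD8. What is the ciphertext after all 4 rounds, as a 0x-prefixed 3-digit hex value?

0x043

s_0 = plaintext = 0xFD8
s_1 = Round(s_0, k_0) = 0x747
s_2 = Round(s_1, k_1) = 0xC60
s_3 = Round(s_2, k_2) = 0xE9D
s_4 = Round(s_3, k_3) = 0x043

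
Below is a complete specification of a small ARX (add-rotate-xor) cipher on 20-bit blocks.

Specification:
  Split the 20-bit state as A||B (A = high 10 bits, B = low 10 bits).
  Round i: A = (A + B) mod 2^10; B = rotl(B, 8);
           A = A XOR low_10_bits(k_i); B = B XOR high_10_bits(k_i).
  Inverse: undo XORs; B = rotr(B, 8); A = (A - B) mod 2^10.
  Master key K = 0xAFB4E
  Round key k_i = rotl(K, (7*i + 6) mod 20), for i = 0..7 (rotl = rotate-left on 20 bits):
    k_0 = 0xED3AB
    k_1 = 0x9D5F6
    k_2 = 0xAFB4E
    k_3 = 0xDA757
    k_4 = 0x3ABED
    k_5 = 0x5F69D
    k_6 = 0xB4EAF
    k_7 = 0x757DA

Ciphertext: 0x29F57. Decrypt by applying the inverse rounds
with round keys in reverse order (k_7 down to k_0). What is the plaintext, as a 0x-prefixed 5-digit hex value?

s_0 = ciphertext = 0x29F57
s_1 = InvRound(s_0, k_7) = 0x5CE0A
s_2 = InvRound(s_1, k_6) = 0x1E364
s_3 = InvRound(s_2, k_5) = 0x9FC66
s_4 = InvRound(s_3, k_4) = 0xD8A30
s_5 = InvRound(s_4, k_3) = 0xB4165
s_6 = InvRound(s_5, k_2) = 0x8BF6F
s_7 = InvRound(s_6, k_1) = 0xDC069
s_8 = InvRound(s_7, k_0) = 0x59377

0x59377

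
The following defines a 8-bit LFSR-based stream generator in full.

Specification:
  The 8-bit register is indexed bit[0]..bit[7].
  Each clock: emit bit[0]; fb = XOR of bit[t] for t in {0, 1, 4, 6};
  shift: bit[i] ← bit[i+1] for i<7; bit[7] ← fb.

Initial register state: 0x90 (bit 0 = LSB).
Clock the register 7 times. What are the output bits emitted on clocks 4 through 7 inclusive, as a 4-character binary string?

0100

reg_0 = 0x90
clock 1: out=0, reg = 0xC8
clock 2: out=0, reg = 0xE4
clock 3: out=0, reg = 0xF2
clock 4: out=0, reg = 0xF9
clock 5: out=1, reg = 0xFC
clock 6: out=0, reg = 0x7E
clock 7: out=0, reg = 0xBF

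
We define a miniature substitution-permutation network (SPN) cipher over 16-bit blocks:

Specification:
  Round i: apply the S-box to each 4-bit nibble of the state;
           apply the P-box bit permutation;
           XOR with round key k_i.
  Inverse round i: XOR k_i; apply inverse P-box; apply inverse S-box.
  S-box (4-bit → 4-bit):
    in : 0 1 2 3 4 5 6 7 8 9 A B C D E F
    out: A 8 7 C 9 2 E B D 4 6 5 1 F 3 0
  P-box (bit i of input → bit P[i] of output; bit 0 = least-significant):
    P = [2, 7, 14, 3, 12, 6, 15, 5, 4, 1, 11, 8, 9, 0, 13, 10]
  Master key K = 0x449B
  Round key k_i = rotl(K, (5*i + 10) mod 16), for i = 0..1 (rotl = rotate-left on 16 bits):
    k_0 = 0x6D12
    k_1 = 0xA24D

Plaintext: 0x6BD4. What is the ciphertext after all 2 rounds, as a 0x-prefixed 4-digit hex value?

0x052C

s_0 = plaintext = 0x6BD4
s_1 = Round(s_0, k_0) = 0xD16F
s_2 = Round(s_1, k_1) = 0x052C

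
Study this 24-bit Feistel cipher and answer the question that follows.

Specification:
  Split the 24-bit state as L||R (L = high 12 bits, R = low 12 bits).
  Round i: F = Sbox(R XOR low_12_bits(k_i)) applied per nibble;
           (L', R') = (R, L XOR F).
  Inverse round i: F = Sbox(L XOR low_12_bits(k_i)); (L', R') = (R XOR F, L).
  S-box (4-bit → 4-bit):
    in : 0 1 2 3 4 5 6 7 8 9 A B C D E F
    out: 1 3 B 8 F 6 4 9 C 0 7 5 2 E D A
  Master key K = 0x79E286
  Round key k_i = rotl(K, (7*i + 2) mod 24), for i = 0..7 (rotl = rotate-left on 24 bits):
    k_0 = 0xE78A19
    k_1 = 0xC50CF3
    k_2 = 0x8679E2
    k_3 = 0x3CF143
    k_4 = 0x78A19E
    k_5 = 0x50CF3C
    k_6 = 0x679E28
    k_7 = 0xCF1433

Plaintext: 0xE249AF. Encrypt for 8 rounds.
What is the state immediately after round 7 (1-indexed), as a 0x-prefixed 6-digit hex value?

0x610850

s_0 = plaintext = 0xE249AF
s_1 = Round(s_0, k_0) = 0x9AF670
s_2 = Round(s_1, k_1) = 0x670E67
s_3 = Round(s_2, k_2) = 0xE67FB6
s_4 = Round(s_3, k_3) = 0xFB63C1
s_5 = Round(s_4, k_4) = 0x3C14DC
s_6 = Round(s_5, k_5) = 0x4DC610
s_7 = Round(s_6, k_6) = 0x610850
s_8 = Round(s_7, k_7) = 0x850458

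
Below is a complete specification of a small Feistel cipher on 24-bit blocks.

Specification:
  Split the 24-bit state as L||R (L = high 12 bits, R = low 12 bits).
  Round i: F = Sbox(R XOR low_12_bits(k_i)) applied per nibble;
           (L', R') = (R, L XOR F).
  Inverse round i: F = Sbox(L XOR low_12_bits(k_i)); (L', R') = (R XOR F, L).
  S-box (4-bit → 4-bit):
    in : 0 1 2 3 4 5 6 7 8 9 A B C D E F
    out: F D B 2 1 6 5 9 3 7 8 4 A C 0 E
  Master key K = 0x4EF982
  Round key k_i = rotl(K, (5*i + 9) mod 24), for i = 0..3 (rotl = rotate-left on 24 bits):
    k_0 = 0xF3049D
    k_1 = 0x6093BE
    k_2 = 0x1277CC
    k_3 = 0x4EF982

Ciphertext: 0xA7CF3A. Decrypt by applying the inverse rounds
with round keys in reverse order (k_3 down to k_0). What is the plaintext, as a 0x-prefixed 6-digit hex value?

s_0 = ciphertext = 0xA7CF3A
s_1 = InvRound(s_0, k_3) = 0xDDAA7C
s_2 = InvRound(s_1, k_2) = 0x2A9DDA
s_3 = InvRound(s_2, k_1) = 0x0032A9
s_4 = InvRound(s_3, k_0) = 0x3D9003

0x3D9003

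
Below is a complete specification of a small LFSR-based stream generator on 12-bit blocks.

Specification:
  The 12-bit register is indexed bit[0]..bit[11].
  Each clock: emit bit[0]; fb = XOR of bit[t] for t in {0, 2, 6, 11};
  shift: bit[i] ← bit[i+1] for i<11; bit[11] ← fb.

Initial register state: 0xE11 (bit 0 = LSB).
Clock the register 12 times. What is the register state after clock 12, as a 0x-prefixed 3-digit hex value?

reg_0 = 0xE11
clock 1: out=1, reg = 0x708
clock 2: out=0, reg = 0x384
clock 3: out=0, reg = 0x9C2
clock 4: out=0, reg = 0x4E1
clock 5: out=1, reg = 0x270
clock 6: out=0, reg = 0x938
clock 7: out=0, reg = 0xC9C
clock 8: out=0, reg = 0x64E
clock 9: out=0, reg = 0x327
clock 10: out=1, reg = 0x193
clock 11: out=1, reg = 0x8C9
clock 12: out=1, reg = 0xC64

0xC64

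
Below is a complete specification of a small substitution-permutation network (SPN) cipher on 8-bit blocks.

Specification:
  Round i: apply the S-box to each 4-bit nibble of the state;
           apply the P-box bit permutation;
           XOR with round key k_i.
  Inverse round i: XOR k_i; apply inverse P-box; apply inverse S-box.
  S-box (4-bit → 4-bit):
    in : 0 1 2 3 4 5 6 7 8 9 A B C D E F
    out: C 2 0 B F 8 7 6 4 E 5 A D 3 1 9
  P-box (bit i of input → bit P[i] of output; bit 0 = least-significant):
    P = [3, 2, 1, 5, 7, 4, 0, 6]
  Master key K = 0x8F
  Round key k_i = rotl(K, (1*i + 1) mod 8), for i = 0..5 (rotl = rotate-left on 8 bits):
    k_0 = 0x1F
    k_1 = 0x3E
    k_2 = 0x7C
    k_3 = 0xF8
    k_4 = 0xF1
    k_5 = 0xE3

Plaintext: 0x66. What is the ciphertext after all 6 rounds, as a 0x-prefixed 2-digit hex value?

0x8C

s_0 = plaintext = 0x66
s_1 = Round(s_0, k_0) = 0x80
s_2 = Round(s_1, k_1) = 0x1D
s_3 = Round(s_2, k_2) = 0x60
s_4 = Round(s_3, k_3) = 0x4B
s_5 = Round(s_4, k_4) = 0x04
s_6 = Round(s_5, k_5) = 0x8C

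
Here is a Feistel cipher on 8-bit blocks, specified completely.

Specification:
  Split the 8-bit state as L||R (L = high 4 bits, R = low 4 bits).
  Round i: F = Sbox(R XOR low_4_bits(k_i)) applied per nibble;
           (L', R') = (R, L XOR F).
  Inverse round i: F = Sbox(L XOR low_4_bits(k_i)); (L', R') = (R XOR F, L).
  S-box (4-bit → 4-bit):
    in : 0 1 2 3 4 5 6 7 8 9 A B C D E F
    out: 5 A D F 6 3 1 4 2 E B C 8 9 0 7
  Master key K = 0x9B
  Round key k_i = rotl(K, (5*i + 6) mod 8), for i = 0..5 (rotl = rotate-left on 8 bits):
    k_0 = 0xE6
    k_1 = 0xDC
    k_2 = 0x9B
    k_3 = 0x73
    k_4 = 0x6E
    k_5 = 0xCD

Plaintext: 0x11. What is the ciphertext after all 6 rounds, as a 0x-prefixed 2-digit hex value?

0x58

s_0 = plaintext = 0x11
s_1 = Round(s_0, k_0) = 0x15
s_2 = Round(s_1, k_1) = 0x5F
s_3 = Round(s_2, k_2) = 0xF3
s_4 = Round(s_3, k_3) = 0x3A
s_5 = Round(s_4, k_4) = 0xA5
s_6 = Round(s_5, k_5) = 0x58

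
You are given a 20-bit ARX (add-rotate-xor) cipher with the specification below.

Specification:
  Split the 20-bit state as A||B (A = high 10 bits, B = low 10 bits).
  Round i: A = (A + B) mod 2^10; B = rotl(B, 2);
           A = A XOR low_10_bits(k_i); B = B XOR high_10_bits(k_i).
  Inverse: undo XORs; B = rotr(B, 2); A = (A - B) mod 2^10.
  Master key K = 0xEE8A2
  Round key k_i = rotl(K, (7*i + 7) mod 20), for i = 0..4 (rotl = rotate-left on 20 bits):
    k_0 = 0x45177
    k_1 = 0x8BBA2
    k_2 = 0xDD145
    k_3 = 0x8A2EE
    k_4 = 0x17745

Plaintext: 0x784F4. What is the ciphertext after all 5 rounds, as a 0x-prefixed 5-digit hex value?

s_0 = plaintext = 0x784F4
s_1 = Round(s_0, k_0) = 0xE8AC4
s_2 = Round(s_1, k_1) = 0x7113C
s_3 = Round(s_2, k_2) = 0x91785
s_4 = Round(s_3, k_3) = 0xC903F
s_5 = Round(s_4, k_4) = 0x098A1

0x098A1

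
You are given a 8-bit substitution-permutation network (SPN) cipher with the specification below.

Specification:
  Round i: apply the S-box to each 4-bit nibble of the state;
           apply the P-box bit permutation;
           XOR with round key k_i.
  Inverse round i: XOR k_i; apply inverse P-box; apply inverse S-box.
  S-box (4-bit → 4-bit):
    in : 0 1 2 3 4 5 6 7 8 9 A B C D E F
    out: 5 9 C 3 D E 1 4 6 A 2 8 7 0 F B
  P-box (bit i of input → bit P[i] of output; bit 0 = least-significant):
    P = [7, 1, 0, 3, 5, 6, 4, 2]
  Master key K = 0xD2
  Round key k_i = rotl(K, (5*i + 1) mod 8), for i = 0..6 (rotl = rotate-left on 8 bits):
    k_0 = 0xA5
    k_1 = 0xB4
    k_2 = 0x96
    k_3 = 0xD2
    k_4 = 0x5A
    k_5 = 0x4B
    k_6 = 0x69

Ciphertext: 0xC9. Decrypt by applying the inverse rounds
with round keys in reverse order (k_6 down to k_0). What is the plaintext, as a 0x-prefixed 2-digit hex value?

0x70

s_0 = ciphertext = 0xC9
s_1 = InvRound(s_0, k_6) = 0x66
s_2 = InvRound(s_1, k_5) = 0x12
s_3 = InvRound(s_2, k_4) = 0xAB
s_4 = InvRound(s_3, k_3) = 0xC2
s_5 = InvRound(s_4, k_2) = 0x5D
s_6 = InvRound(s_5, k_1) = 0x34
s_7 = InvRound(s_6, k_0) = 0x70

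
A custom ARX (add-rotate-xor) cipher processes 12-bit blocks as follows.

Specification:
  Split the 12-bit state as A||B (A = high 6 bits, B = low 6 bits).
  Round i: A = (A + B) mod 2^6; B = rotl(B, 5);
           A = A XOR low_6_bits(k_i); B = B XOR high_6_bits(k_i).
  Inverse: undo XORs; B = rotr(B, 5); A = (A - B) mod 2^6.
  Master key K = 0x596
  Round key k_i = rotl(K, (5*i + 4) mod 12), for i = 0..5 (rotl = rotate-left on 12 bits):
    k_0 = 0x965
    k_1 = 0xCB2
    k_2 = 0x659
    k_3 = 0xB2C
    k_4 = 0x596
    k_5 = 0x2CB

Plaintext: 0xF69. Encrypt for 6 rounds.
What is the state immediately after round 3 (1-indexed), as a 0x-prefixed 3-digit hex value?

0x654

s_0 = plaintext = 0xF69
s_1 = Round(s_0, k_0) = 0x0D1
s_2 = Round(s_1, k_1) = 0x99A
s_3 = Round(s_2, k_2) = 0x654
s_4 = Round(s_3, k_3) = 0x066
s_5 = Round(s_4, k_4) = 0xC45
s_6 = Round(s_5, k_5) = 0xF69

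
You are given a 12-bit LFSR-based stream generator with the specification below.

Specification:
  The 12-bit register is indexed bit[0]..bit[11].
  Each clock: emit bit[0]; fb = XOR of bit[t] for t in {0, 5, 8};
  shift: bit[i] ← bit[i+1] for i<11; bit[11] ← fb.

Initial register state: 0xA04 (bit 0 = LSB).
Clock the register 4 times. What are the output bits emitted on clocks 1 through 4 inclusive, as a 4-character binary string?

0010

reg_0 = 0xA04
clock 1: out=0, reg = 0x502
clock 2: out=0, reg = 0xA81
clock 3: out=1, reg = 0xD40
clock 4: out=0, reg = 0xEA0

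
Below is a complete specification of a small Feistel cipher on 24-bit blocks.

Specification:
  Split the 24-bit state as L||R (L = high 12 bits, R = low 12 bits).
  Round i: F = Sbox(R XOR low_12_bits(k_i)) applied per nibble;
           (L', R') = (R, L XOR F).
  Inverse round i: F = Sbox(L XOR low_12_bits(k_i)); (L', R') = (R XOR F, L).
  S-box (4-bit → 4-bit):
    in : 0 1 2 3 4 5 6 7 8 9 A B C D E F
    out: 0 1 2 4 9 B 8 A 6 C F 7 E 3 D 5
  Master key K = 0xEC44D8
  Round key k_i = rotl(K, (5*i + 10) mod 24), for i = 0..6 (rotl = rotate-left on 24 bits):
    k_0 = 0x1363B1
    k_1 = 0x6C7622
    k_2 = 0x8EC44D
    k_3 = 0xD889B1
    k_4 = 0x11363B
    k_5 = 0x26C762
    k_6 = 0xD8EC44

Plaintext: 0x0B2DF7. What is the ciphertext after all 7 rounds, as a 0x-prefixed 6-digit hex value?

s_0 = plaintext = 0x0B2DF7
s_1 = Round(s_0, k_0) = 0xDF7D2A
s_2 = Round(s_1, k_1) = 0xD2AAF1
s_3 = Round(s_2, k_2) = 0xAF1054
s_4 = Round(s_3, k_3) = 0x05462A
s_5 = Round(s_4, k_4) = 0x62A045
s_6 = Round(s_5, k_5) = 0x045C00
s_7 = Round(s_6, k_6) = 0xC000DC

0xC000DC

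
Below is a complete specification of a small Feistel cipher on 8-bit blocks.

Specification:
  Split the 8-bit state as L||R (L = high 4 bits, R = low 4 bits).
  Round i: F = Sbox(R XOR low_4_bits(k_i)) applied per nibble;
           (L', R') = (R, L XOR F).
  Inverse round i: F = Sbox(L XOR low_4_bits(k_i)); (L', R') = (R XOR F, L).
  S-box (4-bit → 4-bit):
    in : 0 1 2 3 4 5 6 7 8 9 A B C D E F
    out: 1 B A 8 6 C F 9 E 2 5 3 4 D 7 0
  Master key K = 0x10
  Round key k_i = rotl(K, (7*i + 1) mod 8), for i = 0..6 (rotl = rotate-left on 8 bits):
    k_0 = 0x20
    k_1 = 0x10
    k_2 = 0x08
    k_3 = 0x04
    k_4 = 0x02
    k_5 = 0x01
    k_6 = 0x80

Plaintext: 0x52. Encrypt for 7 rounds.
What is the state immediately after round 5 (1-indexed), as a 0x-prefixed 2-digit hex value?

0x53

s_0 = plaintext = 0x52
s_1 = Round(s_0, k_0) = 0x2F
s_2 = Round(s_1, k_1) = 0xF2
s_3 = Round(s_2, k_2) = 0x2A
s_4 = Round(s_3, k_3) = 0xA5
s_5 = Round(s_4, k_4) = 0x53
s_6 = Round(s_5, k_5) = 0x3F
s_7 = Round(s_6, k_6) = 0xF3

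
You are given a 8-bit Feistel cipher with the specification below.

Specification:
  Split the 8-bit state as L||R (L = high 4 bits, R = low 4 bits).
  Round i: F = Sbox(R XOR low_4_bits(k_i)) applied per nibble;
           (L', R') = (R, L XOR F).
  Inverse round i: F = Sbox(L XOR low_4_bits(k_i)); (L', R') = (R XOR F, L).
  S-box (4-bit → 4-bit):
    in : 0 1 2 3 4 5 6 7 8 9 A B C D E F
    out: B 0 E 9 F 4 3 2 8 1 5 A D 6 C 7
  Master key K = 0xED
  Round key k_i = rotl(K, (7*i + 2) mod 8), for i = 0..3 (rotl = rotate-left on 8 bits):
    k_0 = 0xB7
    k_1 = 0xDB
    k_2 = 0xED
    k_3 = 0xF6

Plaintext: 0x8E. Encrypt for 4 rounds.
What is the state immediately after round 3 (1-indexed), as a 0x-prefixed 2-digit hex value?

s_0 = plaintext = 0x8E
s_1 = Round(s_0, k_0) = 0xE9
s_2 = Round(s_1, k_1) = 0x90
s_3 = Round(s_2, k_2) = 0x0F
s_4 = Round(s_3, k_3) = 0xF1

0x0F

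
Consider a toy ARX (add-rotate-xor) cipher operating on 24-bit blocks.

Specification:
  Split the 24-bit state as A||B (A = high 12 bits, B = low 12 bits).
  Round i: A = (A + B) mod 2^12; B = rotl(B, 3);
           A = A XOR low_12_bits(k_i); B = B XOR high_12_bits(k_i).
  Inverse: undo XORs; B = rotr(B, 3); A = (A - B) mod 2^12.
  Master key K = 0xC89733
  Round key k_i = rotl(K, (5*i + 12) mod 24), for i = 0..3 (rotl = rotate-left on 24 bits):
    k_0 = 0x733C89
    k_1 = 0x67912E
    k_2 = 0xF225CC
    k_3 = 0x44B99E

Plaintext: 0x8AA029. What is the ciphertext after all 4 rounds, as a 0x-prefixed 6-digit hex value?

s_0 = plaintext = 0x8AA029
s_1 = Round(s_0, k_0) = 0x45A67B
s_2 = Round(s_1, k_1) = 0xBFB5A2
s_3 = Round(s_2, k_2) = 0x451230
s_4 = Round(s_3, k_3) = 0xF1F5CA

0xF1F5CA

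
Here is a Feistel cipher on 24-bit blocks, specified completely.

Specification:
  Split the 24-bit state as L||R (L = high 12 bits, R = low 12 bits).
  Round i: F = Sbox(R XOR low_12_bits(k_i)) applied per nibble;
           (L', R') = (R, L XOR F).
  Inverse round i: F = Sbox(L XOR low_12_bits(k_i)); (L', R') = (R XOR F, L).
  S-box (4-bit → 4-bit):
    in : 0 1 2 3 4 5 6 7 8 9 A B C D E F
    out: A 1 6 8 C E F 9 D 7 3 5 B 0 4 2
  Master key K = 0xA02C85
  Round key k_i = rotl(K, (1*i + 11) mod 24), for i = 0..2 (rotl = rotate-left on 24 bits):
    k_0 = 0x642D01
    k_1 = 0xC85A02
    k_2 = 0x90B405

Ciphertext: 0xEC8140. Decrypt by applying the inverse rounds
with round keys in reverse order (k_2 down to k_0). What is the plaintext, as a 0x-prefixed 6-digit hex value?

s_0 = ciphertext = 0xEC8140
s_1 = InvRound(s_0, k_2) = 0x2F0EC8
s_2 = InvRound(s_1, k_1) = 0x3EE2F0
s_3 = InvRound(s_2, k_0) = 0x6B23EE

0x6B23EE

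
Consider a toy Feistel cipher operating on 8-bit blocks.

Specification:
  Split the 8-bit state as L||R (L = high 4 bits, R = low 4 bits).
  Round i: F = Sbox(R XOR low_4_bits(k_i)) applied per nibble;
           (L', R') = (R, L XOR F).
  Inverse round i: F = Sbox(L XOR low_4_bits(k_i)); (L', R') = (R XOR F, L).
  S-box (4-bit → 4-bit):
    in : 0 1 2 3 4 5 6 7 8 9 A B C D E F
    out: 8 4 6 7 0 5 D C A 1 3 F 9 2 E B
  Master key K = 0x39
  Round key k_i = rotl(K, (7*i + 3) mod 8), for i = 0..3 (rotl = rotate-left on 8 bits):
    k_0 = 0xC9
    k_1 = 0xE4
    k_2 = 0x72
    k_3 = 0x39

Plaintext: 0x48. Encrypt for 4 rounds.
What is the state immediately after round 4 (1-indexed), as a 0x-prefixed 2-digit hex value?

s_0 = plaintext = 0x48
s_1 = Round(s_0, k_0) = 0x80
s_2 = Round(s_1, k_1) = 0x08
s_3 = Round(s_2, k_2) = 0x83
s_4 = Round(s_3, k_3) = 0x3B

0x3B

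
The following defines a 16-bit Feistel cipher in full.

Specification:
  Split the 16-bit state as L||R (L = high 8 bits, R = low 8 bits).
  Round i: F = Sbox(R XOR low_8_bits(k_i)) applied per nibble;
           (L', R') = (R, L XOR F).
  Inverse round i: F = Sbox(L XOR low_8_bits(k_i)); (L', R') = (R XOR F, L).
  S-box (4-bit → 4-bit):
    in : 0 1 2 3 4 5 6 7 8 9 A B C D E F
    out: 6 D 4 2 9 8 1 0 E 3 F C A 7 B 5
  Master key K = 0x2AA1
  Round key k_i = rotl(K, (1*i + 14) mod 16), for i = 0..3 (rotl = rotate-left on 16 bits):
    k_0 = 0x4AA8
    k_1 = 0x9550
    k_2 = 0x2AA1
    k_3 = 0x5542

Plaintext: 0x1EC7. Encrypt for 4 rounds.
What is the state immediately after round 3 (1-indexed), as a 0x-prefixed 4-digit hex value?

s_0 = plaintext = 0x1EC7
s_1 = Round(s_0, k_0) = 0xC70B
s_2 = Round(s_1, k_1) = 0x0B4B
s_3 = Round(s_2, k_2) = 0x4BB4
s_4 = Round(s_3, k_3) = 0xB41A

0x4BB4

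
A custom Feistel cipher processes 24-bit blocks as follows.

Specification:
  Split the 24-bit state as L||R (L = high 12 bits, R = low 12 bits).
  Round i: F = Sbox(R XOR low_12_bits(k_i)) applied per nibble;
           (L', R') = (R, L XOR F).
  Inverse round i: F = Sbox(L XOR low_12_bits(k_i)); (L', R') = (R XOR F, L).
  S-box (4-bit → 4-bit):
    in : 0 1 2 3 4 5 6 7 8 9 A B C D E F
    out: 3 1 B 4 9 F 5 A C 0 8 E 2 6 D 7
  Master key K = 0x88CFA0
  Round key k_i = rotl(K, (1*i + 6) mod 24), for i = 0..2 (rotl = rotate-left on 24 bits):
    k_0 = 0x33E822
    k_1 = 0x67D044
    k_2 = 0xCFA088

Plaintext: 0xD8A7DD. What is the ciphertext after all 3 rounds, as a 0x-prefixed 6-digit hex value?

0xF3DD12

s_0 = plaintext = 0xD8A7DD
s_1 = Round(s_0, k_0) = 0x7DDAFD
s_2 = Round(s_1, k_1) = 0xAFDF3D
s_3 = Round(s_2, k_2) = 0xF3DD12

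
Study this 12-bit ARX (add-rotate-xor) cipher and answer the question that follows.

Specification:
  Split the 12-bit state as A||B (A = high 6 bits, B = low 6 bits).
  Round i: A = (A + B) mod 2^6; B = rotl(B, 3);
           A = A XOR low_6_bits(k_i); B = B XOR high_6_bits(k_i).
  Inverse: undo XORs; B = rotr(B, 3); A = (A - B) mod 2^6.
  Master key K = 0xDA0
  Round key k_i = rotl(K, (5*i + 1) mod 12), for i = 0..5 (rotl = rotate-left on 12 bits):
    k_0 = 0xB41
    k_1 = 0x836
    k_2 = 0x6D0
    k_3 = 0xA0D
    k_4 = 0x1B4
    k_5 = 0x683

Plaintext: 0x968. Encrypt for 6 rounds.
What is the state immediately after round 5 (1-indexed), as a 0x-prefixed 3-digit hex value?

s_0 = plaintext = 0x968
s_1 = Round(s_0, k_0) = 0x328
s_2 = Round(s_1, k_1) = 0x0A5
s_3 = Round(s_2, k_2) = 0xDF7
s_4 = Round(s_3, k_3) = 0x8D6
s_5 = Round(s_4, k_4) = 0x374
s_6 = Round(s_5, k_5) = 0x0BC

0x374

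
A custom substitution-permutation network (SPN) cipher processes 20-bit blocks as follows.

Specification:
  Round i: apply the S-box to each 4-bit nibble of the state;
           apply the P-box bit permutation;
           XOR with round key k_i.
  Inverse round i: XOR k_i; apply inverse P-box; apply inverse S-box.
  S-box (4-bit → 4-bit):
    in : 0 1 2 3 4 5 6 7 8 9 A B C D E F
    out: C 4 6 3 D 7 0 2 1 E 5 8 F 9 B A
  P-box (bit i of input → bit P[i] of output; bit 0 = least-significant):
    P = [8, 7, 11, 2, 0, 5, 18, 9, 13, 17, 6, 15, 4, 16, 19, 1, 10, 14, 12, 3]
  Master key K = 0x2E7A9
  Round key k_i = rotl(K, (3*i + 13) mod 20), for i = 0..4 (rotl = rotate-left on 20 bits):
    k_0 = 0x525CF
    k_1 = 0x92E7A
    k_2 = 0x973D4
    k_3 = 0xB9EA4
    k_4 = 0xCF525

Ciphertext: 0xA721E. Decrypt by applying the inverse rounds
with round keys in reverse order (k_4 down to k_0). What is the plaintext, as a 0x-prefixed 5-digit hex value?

0xB4179

s_0 = ciphertext = 0xA721E
s_1 = InvRound(s_0, k_4) = 0xDDFC8
s_2 = InvRound(s_1, k_3) = 0xF622D
s_3 = InvRound(s_2, k_2) = 0x08253
s_4 = InvRound(s_3, k_1) = 0xD2D31
s_5 = InvRound(s_4, k_0) = 0xB4179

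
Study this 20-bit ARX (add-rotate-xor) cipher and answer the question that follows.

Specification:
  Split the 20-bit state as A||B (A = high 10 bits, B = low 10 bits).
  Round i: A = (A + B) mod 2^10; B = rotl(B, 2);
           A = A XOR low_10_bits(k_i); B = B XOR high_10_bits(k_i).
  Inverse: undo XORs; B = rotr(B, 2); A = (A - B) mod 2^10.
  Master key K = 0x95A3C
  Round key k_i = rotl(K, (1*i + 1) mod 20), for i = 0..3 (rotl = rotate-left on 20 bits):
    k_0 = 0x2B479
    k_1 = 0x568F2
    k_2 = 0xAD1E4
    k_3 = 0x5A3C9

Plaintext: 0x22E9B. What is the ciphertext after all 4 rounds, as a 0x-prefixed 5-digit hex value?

s_0 = plaintext = 0x22E9B
s_1 = Round(s_0, k_0) = 0xD7EC3
s_2 = Round(s_1, k_1) = 0xB4254
s_3 = Round(s_2, k_2) = 0x303E6
s_4 = Round(s_3, k_3) = 0xDBEF3

0xDBEF3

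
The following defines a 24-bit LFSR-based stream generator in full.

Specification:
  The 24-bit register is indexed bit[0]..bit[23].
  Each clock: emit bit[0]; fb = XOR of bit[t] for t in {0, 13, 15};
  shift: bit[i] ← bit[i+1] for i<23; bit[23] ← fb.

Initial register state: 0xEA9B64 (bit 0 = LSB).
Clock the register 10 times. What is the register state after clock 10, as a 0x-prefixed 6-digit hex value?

0xF97AA6

reg_0 = 0xEA9B64
clock 1: out=0, reg = 0xF54DB2
clock 2: out=0, reg = 0x7AA6D9
clock 3: out=1, reg = 0xBD536C
clock 4: out=0, reg = 0x5EA9B6
clock 5: out=0, reg = 0x2F54DB
clock 6: out=1, reg = 0x97AA6D
clock 7: out=1, reg = 0xCBD536
clock 8: out=0, reg = 0xE5EA9B
clock 9: out=1, reg = 0xF2F54D
clock 10: out=1, reg = 0xF97AA6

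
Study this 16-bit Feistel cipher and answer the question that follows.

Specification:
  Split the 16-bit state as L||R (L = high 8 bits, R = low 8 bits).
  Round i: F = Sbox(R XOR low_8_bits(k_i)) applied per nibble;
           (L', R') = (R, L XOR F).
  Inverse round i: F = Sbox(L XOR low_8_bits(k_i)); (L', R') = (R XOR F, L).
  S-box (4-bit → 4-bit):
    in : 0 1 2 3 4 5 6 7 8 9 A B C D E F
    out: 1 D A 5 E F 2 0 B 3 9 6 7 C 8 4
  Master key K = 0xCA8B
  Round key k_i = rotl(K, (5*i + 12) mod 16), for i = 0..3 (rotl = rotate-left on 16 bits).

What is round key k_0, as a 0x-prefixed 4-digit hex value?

0xBCA8

K = 0xCA8B
k_0 = rotl(K, (5*0+12) mod 16) = rotl(K, 12) = 0xBCA8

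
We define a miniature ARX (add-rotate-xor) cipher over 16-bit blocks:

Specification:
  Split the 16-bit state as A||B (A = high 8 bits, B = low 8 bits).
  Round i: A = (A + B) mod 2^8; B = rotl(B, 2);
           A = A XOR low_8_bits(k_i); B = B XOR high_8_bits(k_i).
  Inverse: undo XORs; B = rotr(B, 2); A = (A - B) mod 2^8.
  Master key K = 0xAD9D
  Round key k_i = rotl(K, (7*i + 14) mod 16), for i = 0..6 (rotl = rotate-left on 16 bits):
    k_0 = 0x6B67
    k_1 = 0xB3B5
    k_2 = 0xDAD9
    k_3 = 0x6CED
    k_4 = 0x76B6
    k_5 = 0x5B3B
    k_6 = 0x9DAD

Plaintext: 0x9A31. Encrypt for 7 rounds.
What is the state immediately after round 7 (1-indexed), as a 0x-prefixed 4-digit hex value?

s_0 = plaintext = 0x9A31
s_1 = Round(s_0, k_0) = 0xACAF
s_2 = Round(s_1, k_1) = 0xEE0D
s_3 = Round(s_2, k_2) = 0x22EE
s_4 = Round(s_3, k_3) = 0xFDD7
s_5 = Round(s_4, k_4) = 0x6229
s_6 = Round(s_5, k_5) = 0xB0FF
s_7 = Round(s_6, k_6) = 0x0262

0x0262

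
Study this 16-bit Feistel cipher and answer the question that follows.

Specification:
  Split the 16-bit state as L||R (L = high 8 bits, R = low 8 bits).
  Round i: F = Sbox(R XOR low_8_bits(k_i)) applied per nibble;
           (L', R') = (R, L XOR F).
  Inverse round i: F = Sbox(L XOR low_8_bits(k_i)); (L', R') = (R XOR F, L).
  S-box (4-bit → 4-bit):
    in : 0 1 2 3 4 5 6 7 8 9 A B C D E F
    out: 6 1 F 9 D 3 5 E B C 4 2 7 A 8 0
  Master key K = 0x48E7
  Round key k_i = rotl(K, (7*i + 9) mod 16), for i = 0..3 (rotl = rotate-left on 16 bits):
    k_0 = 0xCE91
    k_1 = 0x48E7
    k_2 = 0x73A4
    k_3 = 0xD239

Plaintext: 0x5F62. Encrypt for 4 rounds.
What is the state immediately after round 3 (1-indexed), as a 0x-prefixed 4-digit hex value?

0x43D8

s_0 = plaintext = 0x5F62
s_1 = Round(s_0, k_0) = 0x6256
s_2 = Round(s_1, k_1) = 0x5643
s_3 = Round(s_2, k_2) = 0x43D8
s_4 = Round(s_3, k_3) = 0xD8C2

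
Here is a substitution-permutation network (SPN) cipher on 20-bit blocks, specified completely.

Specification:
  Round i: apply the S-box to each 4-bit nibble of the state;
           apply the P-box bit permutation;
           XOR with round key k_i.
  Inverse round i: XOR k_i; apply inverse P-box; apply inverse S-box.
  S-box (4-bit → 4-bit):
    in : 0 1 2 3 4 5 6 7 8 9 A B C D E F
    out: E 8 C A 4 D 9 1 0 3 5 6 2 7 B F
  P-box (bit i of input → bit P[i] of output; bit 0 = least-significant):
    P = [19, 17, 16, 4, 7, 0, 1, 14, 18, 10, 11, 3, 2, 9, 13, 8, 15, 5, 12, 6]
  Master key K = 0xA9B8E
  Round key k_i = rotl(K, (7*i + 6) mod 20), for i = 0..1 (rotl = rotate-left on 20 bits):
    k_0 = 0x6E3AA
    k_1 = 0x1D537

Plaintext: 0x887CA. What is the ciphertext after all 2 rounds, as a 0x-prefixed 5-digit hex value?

s_0 = plaintext = 0x887CA
s_1 = Round(s_0, k_0) = 0xBE3AB
s_2 = Round(s_1, k_1) = 0x2C299

0x2C299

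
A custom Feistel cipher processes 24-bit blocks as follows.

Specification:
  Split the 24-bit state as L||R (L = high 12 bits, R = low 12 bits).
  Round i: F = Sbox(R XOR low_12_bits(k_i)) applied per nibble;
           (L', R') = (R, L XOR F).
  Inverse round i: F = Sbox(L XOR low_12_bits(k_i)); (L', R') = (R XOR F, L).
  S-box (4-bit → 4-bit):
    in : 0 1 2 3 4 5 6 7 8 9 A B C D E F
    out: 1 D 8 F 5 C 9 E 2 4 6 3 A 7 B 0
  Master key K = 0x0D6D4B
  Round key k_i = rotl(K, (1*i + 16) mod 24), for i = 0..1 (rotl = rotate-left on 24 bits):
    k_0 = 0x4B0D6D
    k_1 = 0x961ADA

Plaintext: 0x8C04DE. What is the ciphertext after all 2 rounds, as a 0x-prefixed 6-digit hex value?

s_0 = plaintext = 0x8C04DE
s_1 = Round(s_0, k_0) = 0x4DECFF
s_2 = Round(s_1, k_1) = 0xCFFD52

0xCFFD52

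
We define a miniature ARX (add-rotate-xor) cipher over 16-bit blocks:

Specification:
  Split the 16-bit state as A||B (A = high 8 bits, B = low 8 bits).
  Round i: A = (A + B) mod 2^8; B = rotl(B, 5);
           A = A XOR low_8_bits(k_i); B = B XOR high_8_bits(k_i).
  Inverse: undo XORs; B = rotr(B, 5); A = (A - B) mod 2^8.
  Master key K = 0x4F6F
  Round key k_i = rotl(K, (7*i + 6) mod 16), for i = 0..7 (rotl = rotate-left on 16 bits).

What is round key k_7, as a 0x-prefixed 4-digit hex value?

0xB7A7

K = 0x4F6F
k_0 = rotl(K, (7*0+6) mod 16) = rotl(K, 6) = 0xDBD3
k_1 = rotl(K, (7*1+6) mod 16) = rotl(K, 13) = 0xE9ED
k_2 = rotl(K, (7*2+6) mod 16) = rotl(K, 4) = 0xF6F4
k_3 = rotl(K, (7*3+6) mod 16) = rotl(K, 11) = 0x7A7B
k_4 = rotl(K, (7*4+6) mod 16) = rotl(K, 2) = 0x3DBD
k_5 = rotl(K, (7*5+6) mod 16) = rotl(K, 9) = 0xDE9E
k_6 = rotl(K, (7*6+6) mod 16) = rotl(K, 0) = 0x4F6F
k_7 = rotl(K, (7*7+6) mod 16) = rotl(K, 7) = 0xB7A7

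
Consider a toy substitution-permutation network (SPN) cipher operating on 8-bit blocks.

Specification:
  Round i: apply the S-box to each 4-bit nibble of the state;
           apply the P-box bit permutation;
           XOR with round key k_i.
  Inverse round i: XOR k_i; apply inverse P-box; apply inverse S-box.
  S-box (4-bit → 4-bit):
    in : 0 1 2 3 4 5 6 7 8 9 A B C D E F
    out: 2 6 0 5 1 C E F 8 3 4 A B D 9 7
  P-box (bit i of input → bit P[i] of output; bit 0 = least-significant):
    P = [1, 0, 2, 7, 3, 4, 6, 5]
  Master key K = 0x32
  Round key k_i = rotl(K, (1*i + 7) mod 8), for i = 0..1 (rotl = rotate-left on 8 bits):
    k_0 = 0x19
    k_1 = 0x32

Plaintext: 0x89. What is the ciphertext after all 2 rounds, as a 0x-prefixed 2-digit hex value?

s_0 = plaintext = 0x89
s_1 = Round(s_0, k_0) = 0x3A
s_2 = Round(s_1, k_1) = 0x7E

0x7E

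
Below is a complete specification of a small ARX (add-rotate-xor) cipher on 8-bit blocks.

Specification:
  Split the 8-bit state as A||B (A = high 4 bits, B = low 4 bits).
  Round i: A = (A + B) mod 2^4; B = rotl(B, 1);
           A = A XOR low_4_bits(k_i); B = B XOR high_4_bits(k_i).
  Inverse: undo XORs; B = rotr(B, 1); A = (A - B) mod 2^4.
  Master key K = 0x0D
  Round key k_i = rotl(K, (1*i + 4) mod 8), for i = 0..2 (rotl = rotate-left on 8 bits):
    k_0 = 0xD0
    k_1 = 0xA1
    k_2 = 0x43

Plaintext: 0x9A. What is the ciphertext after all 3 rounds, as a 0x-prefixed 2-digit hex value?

s_0 = plaintext = 0x9A
s_1 = Round(s_0, k_0) = 0x38
s_2 = Round(s_1, k_1) = 0xAB
s_3 = Round(s_2, k_2) = 0x63

0x63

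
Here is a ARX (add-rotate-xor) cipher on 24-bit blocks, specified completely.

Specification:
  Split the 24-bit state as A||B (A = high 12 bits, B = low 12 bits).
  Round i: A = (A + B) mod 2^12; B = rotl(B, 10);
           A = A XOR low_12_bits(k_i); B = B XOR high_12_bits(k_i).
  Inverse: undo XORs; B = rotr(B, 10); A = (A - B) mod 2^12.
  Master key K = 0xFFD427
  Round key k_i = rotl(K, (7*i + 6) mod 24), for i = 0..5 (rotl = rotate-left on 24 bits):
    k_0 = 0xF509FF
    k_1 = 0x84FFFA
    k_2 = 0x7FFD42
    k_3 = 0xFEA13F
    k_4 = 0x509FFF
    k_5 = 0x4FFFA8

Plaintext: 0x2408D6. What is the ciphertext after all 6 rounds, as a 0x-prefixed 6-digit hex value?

0x85E5F1

s_0 = plaintext = 0x2408D6
s_1 = Round(s_0, k_0) = 0x2E9565
s_2 = Round(s_1, k_1) = 0x7B4D16
s_3 = Round(s_2, k_2) = 0x988CBA
s_4 = Round(s_3, k_3) = 0x77D4C4
s_5 = Round(s_4, k_4) = 0x3BE438
s_6 = Round(s_5, k_5) = 0x85E5F1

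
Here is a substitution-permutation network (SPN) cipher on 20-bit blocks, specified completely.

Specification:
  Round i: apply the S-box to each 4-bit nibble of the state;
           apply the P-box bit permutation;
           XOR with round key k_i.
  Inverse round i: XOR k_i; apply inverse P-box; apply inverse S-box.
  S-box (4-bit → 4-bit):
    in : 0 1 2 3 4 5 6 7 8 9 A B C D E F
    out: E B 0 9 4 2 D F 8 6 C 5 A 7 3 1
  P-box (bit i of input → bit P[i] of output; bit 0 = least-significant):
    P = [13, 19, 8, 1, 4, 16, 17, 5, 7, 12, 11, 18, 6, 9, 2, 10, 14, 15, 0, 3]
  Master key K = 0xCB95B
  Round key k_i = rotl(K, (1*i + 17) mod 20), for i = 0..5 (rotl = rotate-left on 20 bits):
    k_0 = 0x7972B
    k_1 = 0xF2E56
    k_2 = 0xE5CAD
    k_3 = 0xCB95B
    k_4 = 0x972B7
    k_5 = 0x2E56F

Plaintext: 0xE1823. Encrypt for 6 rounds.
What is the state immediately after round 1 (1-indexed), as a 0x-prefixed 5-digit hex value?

s_0 = plaintext = 0xE1823
s_1 = Round(s_0, k_0) = 0x37169
s_2 = Round(s_1, k_1) = 0x179AA
s_3 = Round(s_2, k_2) = 0xC83C3
s_4 = Round(s_3, k_3) = 0x91DF1
s_5 = Round(s_4, k_4) = 0x1CC64
s_6 = Round(s_5, k_5) = 0x43257

0x37169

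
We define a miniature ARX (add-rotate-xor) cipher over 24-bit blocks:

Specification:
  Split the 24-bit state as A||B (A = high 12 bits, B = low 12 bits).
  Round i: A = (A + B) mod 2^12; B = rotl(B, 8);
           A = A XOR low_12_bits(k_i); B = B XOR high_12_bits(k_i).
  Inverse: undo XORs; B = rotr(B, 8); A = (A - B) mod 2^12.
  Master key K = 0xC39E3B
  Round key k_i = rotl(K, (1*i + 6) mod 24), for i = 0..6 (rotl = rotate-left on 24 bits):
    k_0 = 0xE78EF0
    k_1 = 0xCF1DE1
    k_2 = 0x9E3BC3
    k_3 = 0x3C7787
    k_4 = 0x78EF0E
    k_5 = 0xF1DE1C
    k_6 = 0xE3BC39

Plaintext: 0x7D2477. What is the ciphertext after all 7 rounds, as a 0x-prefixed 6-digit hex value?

s_0 = plaintext = 0x7D2477
s_1 = Round(s_0, k_0) = 0x2B993F
s_2 = Round(s_1, k_1) = 0x619362
s_3 = Round(s_2, k_2) = 0x2B8BD5
s_4 = Round(s_3, k_3) = 0x90A67A
s_5 = Round(s_4, k_4) = 0x08ADE9
s_6 = Round(s_5, k_5) = 0x06F6C3
s_7 = Round(s_6, k_6) = 0xB0BD57

0xB0BD57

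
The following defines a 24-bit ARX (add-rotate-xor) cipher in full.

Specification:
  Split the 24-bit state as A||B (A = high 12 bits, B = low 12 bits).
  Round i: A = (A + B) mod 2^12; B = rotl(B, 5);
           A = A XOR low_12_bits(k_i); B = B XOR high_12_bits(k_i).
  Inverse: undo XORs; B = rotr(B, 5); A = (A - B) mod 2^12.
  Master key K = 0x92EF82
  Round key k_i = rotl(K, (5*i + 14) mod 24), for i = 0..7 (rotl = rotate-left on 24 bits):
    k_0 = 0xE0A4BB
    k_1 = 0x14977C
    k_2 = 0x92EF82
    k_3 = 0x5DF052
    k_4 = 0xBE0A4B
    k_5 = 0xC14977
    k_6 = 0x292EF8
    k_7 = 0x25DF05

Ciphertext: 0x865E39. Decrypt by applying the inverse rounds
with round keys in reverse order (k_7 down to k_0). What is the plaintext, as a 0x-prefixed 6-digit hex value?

s_0 = ciphertext = 0x865E39
s_1 = InvRound(s_0, k_7) = 0x4FD263
s_2 = InvRound(s_1, k_6) = 0x17E887
s_3 = InvRound(s_2, k_5) = 0xE659A4
s_4 = InvRound(s_3, k_4) = 0x21C212
s_5 = InvRound(s_4, k_3) = 0xB906BE
s_6 = InvRound(s_5, k_2) = 0xB9687C
s_7 = InvRound(s_6, k_1) = 0x221AC9
s_8 = InvRound(s_7, k_0) = 0x4F41A6

0x4F41A6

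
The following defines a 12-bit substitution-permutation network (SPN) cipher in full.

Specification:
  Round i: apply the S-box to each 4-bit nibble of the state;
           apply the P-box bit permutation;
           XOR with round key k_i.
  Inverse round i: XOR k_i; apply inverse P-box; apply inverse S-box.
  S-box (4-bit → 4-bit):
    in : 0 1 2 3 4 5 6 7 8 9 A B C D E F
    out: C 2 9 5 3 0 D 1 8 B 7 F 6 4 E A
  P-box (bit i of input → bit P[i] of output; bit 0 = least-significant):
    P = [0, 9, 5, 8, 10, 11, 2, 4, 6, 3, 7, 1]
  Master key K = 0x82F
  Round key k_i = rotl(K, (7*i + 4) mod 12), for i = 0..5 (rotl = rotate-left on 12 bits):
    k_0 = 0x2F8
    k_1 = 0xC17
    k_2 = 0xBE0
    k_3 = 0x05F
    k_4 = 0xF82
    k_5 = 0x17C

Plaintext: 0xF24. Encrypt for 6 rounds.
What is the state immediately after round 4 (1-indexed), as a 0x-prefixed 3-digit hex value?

0xCEF

s_0 = plaintext = 0xF24
s_1 = Round(s_0, k_0) = 0x4E3
s_2 = Round(s_1, k_1) = 0x46A
s_3 = Round(s_2, k_2) = 0xD9D
s_4 = Round(s_3, k_3) = 0xCEF
s_5 = Round(s_4, k_4) = 0x41E
s_6 = Round(s_5, k_5) = 0xA14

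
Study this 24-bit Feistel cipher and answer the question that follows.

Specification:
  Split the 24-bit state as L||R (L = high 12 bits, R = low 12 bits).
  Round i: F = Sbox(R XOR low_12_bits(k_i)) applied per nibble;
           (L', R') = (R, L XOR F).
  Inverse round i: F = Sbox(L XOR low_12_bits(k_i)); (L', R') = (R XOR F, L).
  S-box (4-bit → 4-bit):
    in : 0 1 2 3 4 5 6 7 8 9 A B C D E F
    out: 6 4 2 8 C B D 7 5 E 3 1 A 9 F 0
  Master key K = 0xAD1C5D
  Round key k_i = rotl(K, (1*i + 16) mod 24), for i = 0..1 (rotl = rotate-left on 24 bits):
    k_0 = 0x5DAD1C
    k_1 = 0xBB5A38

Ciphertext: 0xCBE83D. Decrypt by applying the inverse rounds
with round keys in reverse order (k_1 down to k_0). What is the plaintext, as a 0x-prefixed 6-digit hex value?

0x9C4560

s_0 = ciphertext = 0xCBE83D
s_1 = InvRound(s_0, k_1) = 0x560CBE
s_2 = InvRound(s_1, k_0) = 0x9C4560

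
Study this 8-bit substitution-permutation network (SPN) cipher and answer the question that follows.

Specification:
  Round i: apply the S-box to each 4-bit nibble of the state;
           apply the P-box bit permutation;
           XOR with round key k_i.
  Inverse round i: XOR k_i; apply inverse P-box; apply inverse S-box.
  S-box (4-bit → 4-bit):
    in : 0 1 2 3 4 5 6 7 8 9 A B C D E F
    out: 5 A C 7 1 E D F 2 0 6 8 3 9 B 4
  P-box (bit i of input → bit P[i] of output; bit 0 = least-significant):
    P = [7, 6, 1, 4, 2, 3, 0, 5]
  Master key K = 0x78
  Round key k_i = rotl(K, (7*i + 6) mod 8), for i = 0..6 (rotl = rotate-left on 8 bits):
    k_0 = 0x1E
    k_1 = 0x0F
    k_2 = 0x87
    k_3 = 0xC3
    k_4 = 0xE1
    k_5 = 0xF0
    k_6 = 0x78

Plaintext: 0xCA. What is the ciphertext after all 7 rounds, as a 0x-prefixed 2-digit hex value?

0x74

s_0 = plaintext = 0xCA
s_1 = Round(s_0, k_0) = 0x50
s_2 = Round(s_1, k_1) = 0xA4
s_3 = Round(s_2, k_2) = 0x0E
s_4 = Round(s_3, k_3) = 0x16
s_5 = Round(s_4, k_4) = 0x5B
s_6 = Round(s_5, k_5) = 0xC9
s_7 = Round(s_6, k_6) = 0x74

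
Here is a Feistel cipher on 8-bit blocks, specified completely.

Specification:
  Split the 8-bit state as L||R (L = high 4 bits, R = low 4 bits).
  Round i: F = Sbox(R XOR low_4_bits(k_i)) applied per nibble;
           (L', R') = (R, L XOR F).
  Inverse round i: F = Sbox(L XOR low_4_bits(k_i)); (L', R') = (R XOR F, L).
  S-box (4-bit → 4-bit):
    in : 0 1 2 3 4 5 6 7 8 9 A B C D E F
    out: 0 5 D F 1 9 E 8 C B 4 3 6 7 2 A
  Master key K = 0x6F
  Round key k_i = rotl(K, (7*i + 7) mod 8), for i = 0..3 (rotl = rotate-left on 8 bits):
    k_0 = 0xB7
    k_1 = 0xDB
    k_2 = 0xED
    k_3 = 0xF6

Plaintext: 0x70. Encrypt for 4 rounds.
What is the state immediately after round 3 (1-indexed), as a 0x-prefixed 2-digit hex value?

0x19

s_0 = plaintext = 0x70
s_1 = Round(s_0, k_0) = 0x0F
s_2 = Round(s_1, k_1) = 0xF1
s_3 = Round(s_2, k_2) = 0x19
s_4 = Round(s_3, k_3) = 0x9B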